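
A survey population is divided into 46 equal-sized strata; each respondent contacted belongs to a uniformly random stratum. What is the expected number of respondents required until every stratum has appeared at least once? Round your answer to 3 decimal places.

Split into phases: going from k distinct to k+1 distinct takes on average 46/(46-k) respondents.
E[T] = 46/46 + 46/45 + 46/44 + ... + 46/2 + 46/1 = 46·H_{46}.
H_{46} = 4.4167, so E[T] = 203.1676.

203.168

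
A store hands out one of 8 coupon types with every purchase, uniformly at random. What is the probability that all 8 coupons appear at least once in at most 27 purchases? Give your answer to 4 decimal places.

0.7943

Let A_i be the event that coupon i is missing after 27 purchases. By inclusion–exclusion on the A_i,
P(all seen) = Σ_{j=0}^{8} (-1)^j C(8,j)((8-j)/8)^27
= 1.00000 - 0.21742 + 0.01185 - 0.00017 + 0.00000 - 0.00000 + 0.00000 - 0.00000 + 0.00000
= 0.79426.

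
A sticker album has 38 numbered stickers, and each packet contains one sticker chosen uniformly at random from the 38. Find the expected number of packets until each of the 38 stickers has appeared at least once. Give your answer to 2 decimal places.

160.66

The wait to go from k to k+1 distinct stickers is geometric with mean 38/(38-k).
E[T] = 38/38 + 38/37 + 38/36 + ... + 38/2 + 38/1 = 38·H_{38}.
H_{38} = 4.228, so E[T] = 160.660.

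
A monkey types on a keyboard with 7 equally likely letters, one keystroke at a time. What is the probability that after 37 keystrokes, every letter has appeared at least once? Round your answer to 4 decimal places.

0.9767

Let A_i be the event that letter i is missing after 37 keystrokes. By inclusion–exclusion on the A_i,
P(all seen) = Σ_{j=0}^{7} (-1)^j C(7,j)((7-j)/7)^37
= 1.00000 - 0.02334 + 0.00008 - 0.00000 + 0.00000 - 0.00000 + 0.00000 - 0.00000
= 0.97674.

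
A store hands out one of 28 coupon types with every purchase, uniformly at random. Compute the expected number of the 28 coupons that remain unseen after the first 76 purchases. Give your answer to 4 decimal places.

For each coupon, P(unseen after 76) = (27/28)^76 = 0.06304.
By linearity of expectation, E[unseen] = 28·(27/28)^76 = 1.76520.

1.7652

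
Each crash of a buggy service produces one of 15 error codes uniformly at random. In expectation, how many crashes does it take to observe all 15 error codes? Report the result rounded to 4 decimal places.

49.7734

After k distinct error codes have appeared, the next crash gives a new one with probability (15-k)/15, so the expected wait for the (k+1)-th is 15/(15-k).
E[T] = 15/15 + 15/14 + 15/13 + ... + 15/2 + 15/1 = 15·H_{15}.
H_{15} = 3.31823, so E[T] = 49.77343.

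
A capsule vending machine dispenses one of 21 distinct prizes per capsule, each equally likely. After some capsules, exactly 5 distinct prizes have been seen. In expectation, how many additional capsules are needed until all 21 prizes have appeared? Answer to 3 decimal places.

With k distinct prizes already seen, the next new one takes an expected 21/(21-k) capsules.
Sum over k = 5,...,20: E = 21/16 + 21/15 + 21/14 + ... + 21/2 + 21/1 = 70.9953.

70.995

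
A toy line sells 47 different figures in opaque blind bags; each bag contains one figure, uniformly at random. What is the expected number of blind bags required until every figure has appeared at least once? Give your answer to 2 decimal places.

After k distinct figures have appeared, the next blind bag gives a new one with probability (47-k)/47, so the expected wait for the (k+1)-th is 47/(47-k).
E[T] = 47/47 + 47/46 + 47/45 + ... + 47/2 + 47/1 = 47·H_{47}.
H_{47} = 4.438, so E[T] = 208.584.

208.58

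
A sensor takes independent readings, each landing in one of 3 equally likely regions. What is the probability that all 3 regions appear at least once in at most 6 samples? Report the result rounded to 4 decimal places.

0.7407

By inclusion–exclusion over which regions are missing,
P(all seen) = Σ_{j=0}^{3} (-1)^j C(3,j)((3-j)/3)^6
= 1.00000 - 0.26337 + 0.00412 - 0.00000
= 0.74074.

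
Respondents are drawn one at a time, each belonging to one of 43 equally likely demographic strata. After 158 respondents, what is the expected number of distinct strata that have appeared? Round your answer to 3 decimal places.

41.956

For each stratum, P(seen in 158 respondents) = 1 - (42/43)^158 = 0.9757.
By linearity of expectation, E[distinct seen] = 43·(1 - (42/43)^158) = 41.9557.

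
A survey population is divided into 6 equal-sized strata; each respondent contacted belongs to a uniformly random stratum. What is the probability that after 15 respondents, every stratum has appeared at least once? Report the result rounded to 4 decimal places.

By inclusion–exclusion over which strata are missing,
P(all seen) = Σ_{j=0}^{6} (-1)^j C(6,j)((6-j)/6)^15
= 1.00000 - 0.38943 + 0.03425 - 0.00061 + 0.00000 - 0.00000 + 0.00000
= 0.64421.

0.6442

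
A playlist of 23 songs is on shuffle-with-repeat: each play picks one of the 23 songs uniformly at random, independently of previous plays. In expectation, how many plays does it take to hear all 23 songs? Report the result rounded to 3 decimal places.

85.889

Split into phases: going from k distinct to k+1 distinct takes on average 23/(23-k) plays.
E[T] = 23/23 + 23/22 + 23/21 + ... + 23/2 + 23/1 = 23·H_{23}.
H_{23} = 3.7343, so E[T] = 85.8887.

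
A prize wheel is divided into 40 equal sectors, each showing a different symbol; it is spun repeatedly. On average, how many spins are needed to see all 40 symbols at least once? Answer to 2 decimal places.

171.14

Split into phases: going from k distinct to k+1 distinct takes on average 40/(40-k) spins.
E[T] = 40/40 + 40/39 + 40/38 + ... + 40/2 + 40/1 = 40·H_{40}.
H_{40} = 4.279, so E[T] = 171.142.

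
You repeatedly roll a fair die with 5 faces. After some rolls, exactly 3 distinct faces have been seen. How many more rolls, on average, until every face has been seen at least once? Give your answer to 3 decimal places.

The wait to go from k to k+1 distinct faces is geometric with mean 5/(5-k).
Sum over k = 3,...,4: E = 5/2 + 5/1 = 7.5000.

7.500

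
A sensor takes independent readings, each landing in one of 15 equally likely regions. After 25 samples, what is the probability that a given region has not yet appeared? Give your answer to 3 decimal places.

0.178

On each sample the fixed region fails to appear with probability 14/15.
P(still missing after 25) = (14/15)^25 = 0.1782.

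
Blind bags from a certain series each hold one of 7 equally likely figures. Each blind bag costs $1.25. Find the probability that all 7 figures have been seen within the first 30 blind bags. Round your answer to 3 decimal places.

Let A_i be the event that figure i is missing after 30 blind bags. By inclusion–exclusion on the A_i,
P(all seen) = Σ_{j=0}^{7} (-1)^j C(7,j)((7-j)/7)^30
= 1.0000 - 0.0687 + 0.0009 - 0.0000 + 0.0000 - 0.0000 + 0.0000 - 0.0000
= 0.9322.

0.932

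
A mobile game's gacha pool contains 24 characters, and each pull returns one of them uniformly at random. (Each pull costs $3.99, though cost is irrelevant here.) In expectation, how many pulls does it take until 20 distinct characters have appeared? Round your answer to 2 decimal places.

Going from k to k+1 distinct takes a geometric number of pulls with mean 24/(24-k).
Sum over k = 0,...,19: E = 24/24 + 24/23 + 24/22 + ... + 24/6 + 24/5 = 40.623.

40.62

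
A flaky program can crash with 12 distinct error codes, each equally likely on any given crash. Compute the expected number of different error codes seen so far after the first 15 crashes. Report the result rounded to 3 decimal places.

8.746

For each error code, P(seen in 15 crashes) = 1 - (11/12)^15 = 0.7289.
By linearity of expectation, E[distinct seen] = 12·(1 - (11/12)^15) = 8.7465.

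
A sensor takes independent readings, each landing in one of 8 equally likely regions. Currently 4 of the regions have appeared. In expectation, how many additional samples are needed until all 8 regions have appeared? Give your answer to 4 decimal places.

16.6667

From k distinct to k+1 distinct takes on average 8/(8-k) samples.
Sum over k = 4,...,7: E = 8/4 + 8/3 + 8/2 + 8/1 = 16.66667.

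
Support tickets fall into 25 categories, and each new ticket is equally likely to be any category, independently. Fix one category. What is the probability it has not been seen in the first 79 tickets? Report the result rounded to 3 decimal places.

0.040

On each ticket the fixed category fails to appear with probability 24/25.
P(still missing after 79) = (24/25)^79 = 0.0398.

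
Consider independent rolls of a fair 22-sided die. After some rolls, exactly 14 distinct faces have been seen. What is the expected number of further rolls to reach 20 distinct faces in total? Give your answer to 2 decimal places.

26.79

The wait to go from k to k+1 distinct faces is geometric with mean 22/(22-k).
Sum over k = 14,...,19: E = 22/8 + 22/7 + 22/6 + 22/5 + 22/4 + 22/3 = 26.793.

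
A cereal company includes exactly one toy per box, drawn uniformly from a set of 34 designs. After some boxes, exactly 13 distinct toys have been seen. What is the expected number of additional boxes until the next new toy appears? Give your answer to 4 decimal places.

The number of boxes until the next new toy is geometric with success probability 21/34, so its mean is 34/21.
E = 34/21 = 1.61905.

1.6190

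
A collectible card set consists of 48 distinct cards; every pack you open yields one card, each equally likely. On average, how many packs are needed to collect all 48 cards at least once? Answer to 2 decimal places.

After k distinct cards have appeared, the next pack gives a new one with probability (48-k)/48, so the expected wait for the (k+1)-th is 48/(48-k).
E[T] = 48/48 + 48/47 + 48/46 + ... + 48/2 + 48/1 = 48·H_{48}.
H_{48} = 4.459, so E[T] = 214.022.

214.02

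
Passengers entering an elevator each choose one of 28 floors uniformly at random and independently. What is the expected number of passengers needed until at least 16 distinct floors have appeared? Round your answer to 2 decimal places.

Going from k to k+1 distinct takes a geometric number of passengers with mean 28/(28-k).
Sum over k = 0,...,15: E = 28/28 + 28/27 + 28/26 + ... + 28/14 + 28/13 = 23.071.

23.07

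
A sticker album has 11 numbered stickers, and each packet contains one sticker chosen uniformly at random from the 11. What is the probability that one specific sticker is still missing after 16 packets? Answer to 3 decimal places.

On each packet the fixed sticker fails to appear with probability 10/11.
P(still missing after 16) = (10/11)^16 = 0.2176.

0.218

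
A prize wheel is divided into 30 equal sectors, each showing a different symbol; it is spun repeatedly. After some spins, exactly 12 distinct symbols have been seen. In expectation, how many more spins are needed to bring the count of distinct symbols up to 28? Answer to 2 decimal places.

59.85

From k distinct to k+1 distinct takes on average 30/(30-k) spins.
Sum over k = 12,...,27: E = 30/18 + 30/17 + 30/16 + ... + 30/4 + 30/3 = 59.853.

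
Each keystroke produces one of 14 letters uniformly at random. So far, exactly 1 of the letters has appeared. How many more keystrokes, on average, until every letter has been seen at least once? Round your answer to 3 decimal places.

With k distinct letters already seen, the next new one takes an expected 14/(14-k) keystrokes.
Sum over k = 1,...,13: E = 14/13 + 14/12 + 14/11 + ... + 14/2 + 14/1 = 44.5219.

44.522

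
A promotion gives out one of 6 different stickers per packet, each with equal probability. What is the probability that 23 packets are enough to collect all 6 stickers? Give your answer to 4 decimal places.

0.9108

Let A_i be the event that sticker i is missing after 23 packets. By inclusion–exclusion on the A_i,
P(all seen) = Σ_{j=0}^{6} (-1)^j C(6,j)((6-j)/6)^23
= 1.00000 - 0.09057 + 0.00134 - 0.00000 + 0.00000 - 0.00000 + 0.00000
= 0.91076.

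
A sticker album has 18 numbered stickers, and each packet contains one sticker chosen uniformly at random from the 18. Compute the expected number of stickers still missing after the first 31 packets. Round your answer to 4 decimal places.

For each sticker, P(unseen after 31) = (17/18)^31 = 0.17001.
By linearity of expectation, E[unseen] = 18·(17/18)^31 = 3.06014.

3.0601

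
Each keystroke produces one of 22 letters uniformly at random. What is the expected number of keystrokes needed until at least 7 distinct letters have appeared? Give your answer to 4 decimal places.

Going from k to k+1 distinct takes a geometric number of keystrokes with mean 22/(22-k).
Sum over k = 0,...,6: E = 22/22 + 22/21 + 22/20 + ... + 22/17 + 22/16 = 8.19685.

8.1969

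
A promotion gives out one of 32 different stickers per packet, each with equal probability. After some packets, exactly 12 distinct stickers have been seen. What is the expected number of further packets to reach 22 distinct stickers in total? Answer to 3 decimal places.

From k distinct to k+1 distinct takes on average 32/(32-k) packets.
Sum over k = 12,...,21: E = 32/20 + 32/19 + 32/18 + ... + 32/12 + 32/11 = 21.4007.

21.401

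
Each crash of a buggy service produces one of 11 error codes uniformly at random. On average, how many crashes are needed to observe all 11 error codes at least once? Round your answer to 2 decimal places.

After k distinct error codes have appeared, the next crash gives a new one with probability (11-k)/11, so the expected wait for the (k+1)-th is 11/(11-k).
E[T] = 11/11 + 11/10 + 11/9 + ... + 11/2 + 11/1 = 11·H_{11}.
H_{11} = 3.020, so E[T] = 33.219.

33.22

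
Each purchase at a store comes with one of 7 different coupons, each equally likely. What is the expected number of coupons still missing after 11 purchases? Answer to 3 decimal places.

For each coupon, P(unseen after 11) = (6/7)^11 = 0.1835.
By linearity of expectation, E[unseen] = 7·(6/7)^11 = 1.2843.

1.284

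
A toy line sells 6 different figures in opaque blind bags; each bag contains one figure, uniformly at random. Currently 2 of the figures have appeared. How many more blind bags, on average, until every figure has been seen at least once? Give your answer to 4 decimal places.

The wait to go from k to k+1 distinct figures is geometric with mean 6/(6-k).
Sum over k = 2,...,5: E = 6/4 + 6/3 + 6/2 + 6/1 = 12.50000.

12.5000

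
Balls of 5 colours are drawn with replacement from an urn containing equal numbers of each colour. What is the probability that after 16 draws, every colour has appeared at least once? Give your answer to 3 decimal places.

By inclusion–exclusion over which colours are missing,
P(all seen) = Σ_{j=0}^{5} (-1)^j C(5,j)((5-j)/5)^16
= 1.0000 - 0.1407 + 0.0028 - 0.0000 + 0.0000 - 0.0000
= 0.8621.

0.862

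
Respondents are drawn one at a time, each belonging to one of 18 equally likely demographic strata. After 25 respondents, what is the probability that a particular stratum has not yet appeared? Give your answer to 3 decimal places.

0.240

On each respondent the fixed stratum fails to appear with probability 17/18.
P(still missing after 25) = (17/18)^25 = 0.2396.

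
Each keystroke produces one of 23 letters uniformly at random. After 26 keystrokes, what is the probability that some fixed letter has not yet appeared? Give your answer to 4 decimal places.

0.3148

On each keystroke the fixed letter fails to appear with probability 22/23.
P(still missing after 26) = (22/23)^26 = 0.31482.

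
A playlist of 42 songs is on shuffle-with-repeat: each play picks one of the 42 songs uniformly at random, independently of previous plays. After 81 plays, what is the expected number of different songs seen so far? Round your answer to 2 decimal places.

For each song, P(seen in 81 plays) = 1 - (41/42)^81 = 0.858.
By linearity of expectation, E[distinct seen] = 42·(1 - (41/42)^81) = 36.036.

36.04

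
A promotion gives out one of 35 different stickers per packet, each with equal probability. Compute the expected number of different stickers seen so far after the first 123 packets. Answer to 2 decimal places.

For each sticker, P(seen in 123 packets) = 1 - (34/35)^123 = 0.972.
By linearity of expectation, E[distinct seen] = 35·(1 - (34/35)^123) = 34.010.

34.01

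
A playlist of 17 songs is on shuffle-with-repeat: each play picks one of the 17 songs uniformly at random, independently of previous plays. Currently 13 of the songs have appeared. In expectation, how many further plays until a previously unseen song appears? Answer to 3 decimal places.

4.250

The number of plays until the next new song is geometric with success probability 4/17, so its mean is 17/4.
E = 17/4 = 4.2500.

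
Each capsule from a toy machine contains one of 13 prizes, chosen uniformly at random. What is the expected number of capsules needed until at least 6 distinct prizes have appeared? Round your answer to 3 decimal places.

With k distinct prizes already seen, the next new one arrives after an expected 13/(13-k) capsules.
Sum over k = 0,...,5: E = 13/13 + 13/12 + 13/11 + 13/10 + 13/9 + 13/8 = 7.6346.

7.635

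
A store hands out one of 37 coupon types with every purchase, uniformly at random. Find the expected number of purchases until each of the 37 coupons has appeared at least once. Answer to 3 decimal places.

Split into phases: going from k distinct to k+1 distinct takes on average 37/(37-k) purchases.
E[T] = 37/37 + 37/36 + 37/35 + ... + 37/2 + 37/1 = 37·H_{37}.
H_{37} = 4.2016, so E[T] = 155.4587.

155.459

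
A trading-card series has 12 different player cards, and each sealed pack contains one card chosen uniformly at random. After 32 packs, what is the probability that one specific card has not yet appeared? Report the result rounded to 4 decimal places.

0.0618

Each pack misses the fixed card with probability (12-1)/12 = 11/12, independently.
P(still missing after 32) = (11/12)^32 = 0.06177.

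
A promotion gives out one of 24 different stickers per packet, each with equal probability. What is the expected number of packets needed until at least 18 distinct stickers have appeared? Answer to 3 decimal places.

With k distinct stickers already seen, the next new one arrives after an expected 24/(24-k) packets.
Sum over k = 0,...,17: E = 24/24 + 24/23 + 24/22 + ... + 24/8 + 24/7 = 31.8230.

31.823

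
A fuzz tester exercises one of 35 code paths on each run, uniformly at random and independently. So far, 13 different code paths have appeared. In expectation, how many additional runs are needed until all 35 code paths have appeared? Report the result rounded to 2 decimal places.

129.18

With k distinct code paths already seen, the next new one takes an expected 35/(35-k) runs.
Sum over k = 13,...,34: E = 35/22 + 35/21 + 35/20 + ... + 35/2 + 35/1 = 129.178.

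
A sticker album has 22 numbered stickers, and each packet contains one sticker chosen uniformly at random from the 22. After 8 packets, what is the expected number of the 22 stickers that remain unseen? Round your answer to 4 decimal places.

15.1634

For each sticker, P(unseen after 8) = (21/22)^8 = 0.68924.
By linearity of expectation, E[unseen] = 22·(21/22)^8 = 15.16337.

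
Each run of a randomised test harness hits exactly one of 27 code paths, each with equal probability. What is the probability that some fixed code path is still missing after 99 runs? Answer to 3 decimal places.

0.024

On each run the fixed code path fails to appear with probability 26/27.
P(still missing after 99) = (26/27)^99 = 0.0238.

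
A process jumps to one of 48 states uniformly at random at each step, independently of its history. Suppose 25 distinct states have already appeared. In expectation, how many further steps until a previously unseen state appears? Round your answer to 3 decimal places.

Each step yields a new state with probability (48-25)/48 = 23/48, so the wait is geometric with mean 48/23.
E = 48/23 = 2.0870.

2.087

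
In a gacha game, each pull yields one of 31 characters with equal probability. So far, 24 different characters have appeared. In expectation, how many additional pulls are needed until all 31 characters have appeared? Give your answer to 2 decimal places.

The wait to go from k to k+1 distinct characters is geometric with mean 31/(31-k).
Sum over k = 24,...,30: E = 31/7 + 31/6 + 31/5 + ... + 31/2 + 31/1 = 80.379.

80.38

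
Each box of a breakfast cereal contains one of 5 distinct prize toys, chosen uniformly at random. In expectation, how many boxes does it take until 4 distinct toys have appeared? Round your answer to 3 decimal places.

6.417

With k distinct toys already seen, the next new one arrives after an expected 5/(5-k) boxes.
Sum over k = 0,...,3: E = 5/5 + 5/4 + 5/3 + 5/2 = 6.4167.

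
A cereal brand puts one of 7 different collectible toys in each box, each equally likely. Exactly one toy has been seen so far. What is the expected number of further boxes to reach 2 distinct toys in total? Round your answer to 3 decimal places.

With k distinct toys already seen, the next new one takes an expected 7/(7-k) boxes.
Only the k = 1 term is needed: E = 7/6 = 1.1667.

1.167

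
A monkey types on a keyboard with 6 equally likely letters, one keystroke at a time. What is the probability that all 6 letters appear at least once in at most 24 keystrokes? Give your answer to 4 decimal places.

Let A_i be the event that letter i is missing after 24 keystrokes. By inclusion–exclusion on the A_i,
P(all seen) = Σ_{j=0}^{6} (-1)^j C(6,j)((6-j)/6)^24
= 1.00000 - 0.07547 + 0.00089 - 0.00000 + 0.00000 - 0.00000 + 0.00000
= 0.92542.

0.9254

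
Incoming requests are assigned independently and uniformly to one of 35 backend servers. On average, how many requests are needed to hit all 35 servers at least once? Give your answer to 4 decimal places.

145.1373

After k distinct servers have appeared, the next request gives a new one with probability (35-k)/35, so the expected wait for the (k+1)-th is 35/(35-k).
E[T] = 35/35 + 35/34 + 35/33 + ... + 35/2 + 35/1 = 35·H_{35}.
H_{35} = 4.14678, so E[T] = 145.13735.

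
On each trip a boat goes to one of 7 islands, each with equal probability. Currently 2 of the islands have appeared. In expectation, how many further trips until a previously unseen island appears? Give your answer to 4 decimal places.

Each trip yields a new island with probability (7-2)/7 = 5/7, so the wait is geometric with mean 7/5.
E = 7/5 = 1.40000.

1.4000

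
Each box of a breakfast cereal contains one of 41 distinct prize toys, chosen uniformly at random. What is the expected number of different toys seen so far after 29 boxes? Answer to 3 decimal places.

20.965

For each toy, P(seen in 29 boxes) = 1 - (40/41)^29 = 0.5113.
By linearity of expectation, E[distinct seen] = 41·(1 - (40/41)^29) = 20.9649.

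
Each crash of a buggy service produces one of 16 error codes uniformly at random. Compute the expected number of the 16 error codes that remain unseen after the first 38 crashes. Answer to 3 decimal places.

For each error code, P(unseen after 38) = (15/16)^38 = 0.0861.
By linearity of expectation, E[unseen] = 16·(15/16)^38 = 1.3773.

1.377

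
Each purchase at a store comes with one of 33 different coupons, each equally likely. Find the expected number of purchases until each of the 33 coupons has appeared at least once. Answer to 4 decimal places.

The wait to go from k to k+1 distinct coupons is geometric with mean 33/(33-k).
E[T] = 33/33 + 33/32 + 33/31 + ... + 33/2 + 33/1 = 33·H_{33}.
H_{33} = 4.08880, so E[T] = 134.93034.

134.9303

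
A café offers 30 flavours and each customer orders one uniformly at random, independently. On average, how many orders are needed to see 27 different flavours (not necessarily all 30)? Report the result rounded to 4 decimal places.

64.8496

Going from k to k+1 distinct takes a geometric number of orders with mean 30/(30-k).
Sum over k = 0,...,26: E = 30/30 + 30/29 + 30/28 + ... + 30/5 + 30/4 = 64.84961.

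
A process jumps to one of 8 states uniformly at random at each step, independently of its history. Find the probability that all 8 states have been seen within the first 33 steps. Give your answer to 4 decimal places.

0.9045

Let A_i be the event that state i is missing after 33 steps. By inclusion–exclusion on the A_i,
P(all seen) = Σ_{j=0}^{8} (-1)^j C(8,j)((8-j)/8)^33
= 1.00000 - 0.09758 + 0.00211 - 0.00001 + 0.00000 - 0.00000 + 0.00000 - 0.00000 + 0.00000
= 0.90452.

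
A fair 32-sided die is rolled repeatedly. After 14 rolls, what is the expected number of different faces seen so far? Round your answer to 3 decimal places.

11.483

For each face, P(seen in 14 rolls) = 1 - (31/32)^14 = 0.3588.
By linearity of expectation, E[distinct seen] = 32·(1 - (31/32)^14) = 11.4830.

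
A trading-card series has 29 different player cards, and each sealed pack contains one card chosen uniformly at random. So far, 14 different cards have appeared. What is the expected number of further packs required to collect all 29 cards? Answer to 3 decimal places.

96.229

From k distinct to k+1 distinct takes on average 29/(29-k) packs.
Sum over k = 14,...,28: E = 29/15 + 29/14 + 29/13 + ... + 29/2 + 29/1 = 96.2286.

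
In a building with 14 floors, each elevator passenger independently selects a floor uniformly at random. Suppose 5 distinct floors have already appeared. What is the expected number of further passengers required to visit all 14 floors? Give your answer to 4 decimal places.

39.6056

With k distinct floors already seen, the next new one takes an expected 14/(14-k) passengers.
Sum over k = 5,...,13: E = 14/9 + 14/8 + 14/7 + ... + 14/2 + 14/1 = 39.60556.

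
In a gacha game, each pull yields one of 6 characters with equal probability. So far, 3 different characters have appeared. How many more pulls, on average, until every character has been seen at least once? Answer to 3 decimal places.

The wait to go from k to k+1 distinct characters is geometric with mean 6/(6-k).
Sum over k = 3,...,5: E = 6/3 + 6/2 + 6/1 = 11.0000.

11.000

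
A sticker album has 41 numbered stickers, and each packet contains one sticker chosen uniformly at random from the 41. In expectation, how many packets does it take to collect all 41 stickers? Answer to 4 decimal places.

176.4203

The wait to go from k to k+1 distinct stickers is geometric with mean 41/(41-k).
E[T] = 41/41 + 41/40 + 41/39 + ... + 41/2 + 41/1 = 41·H_{41}.
H_{41} = 4.30293, so E[T] = 176.42026.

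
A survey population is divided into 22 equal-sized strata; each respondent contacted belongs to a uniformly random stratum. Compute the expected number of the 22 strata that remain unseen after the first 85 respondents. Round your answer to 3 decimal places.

0.422

For each stratum, P(unseen after 85) = (21/22)^85 = 0.0192.
By linearity of expectation, E[unseen] = 22·(21/22)^85 = 0.4218.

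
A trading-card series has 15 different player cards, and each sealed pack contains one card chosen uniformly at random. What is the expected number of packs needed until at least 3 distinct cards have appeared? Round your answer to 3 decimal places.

With k distinct cards already seen, the next new one arrives after an expected 15/(15-k) packs.
Sum over k = 0,...,2: E = 15/15 + 15/14 + 15/13 = 3.2253.

3.225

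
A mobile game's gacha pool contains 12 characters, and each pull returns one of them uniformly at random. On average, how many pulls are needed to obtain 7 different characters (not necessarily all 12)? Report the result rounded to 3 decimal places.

With k distinct characters already seen, the next new one arrives after an expected 12/(12-k) pulls.
Sum over k = 0,...,6: E = 12/12 + 12/11 + 12/10 + ... + 12/7 + 12/6 = 9.8385.

9.839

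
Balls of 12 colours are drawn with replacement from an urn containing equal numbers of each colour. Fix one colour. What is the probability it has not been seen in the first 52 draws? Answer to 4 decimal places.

On each draw the fixed colour fails to appear with probability 11/12.
P(still missing after 52) = (11/12)^52 = 0.01084.

0.0108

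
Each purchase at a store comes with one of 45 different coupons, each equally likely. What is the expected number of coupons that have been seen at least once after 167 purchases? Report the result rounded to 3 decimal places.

43.945

For each coupon, P(seen in 167 purchases) = 1 - (44/45)^167 = 0.9766.
By linearity of expectation, E[distinct seen] = 45·(1 - (44/45)^167) = 43.9448.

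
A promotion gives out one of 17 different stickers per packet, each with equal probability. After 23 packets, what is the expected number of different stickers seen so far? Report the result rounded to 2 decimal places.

12.78

For each sticker, P(seen in 23 packets) = 1 - (16/17)^23 = 0.752.
By linearity of expectation, E[distinct seen] = 17·(1 - (16/17)^23) = 12.784.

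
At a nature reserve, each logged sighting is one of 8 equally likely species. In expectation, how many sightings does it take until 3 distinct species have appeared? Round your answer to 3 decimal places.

3.476

With k distinct species already seen, the next new one arrives after an expected 8/(8-k) sightings.
Sum over k = 0,...,2: E = 8/8 + 8/7 + 8/6 = 3.4762.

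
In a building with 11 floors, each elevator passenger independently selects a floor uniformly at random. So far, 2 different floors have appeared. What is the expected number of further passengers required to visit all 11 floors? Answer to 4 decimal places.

With k distinct floors already seen, the next new one takes an expected 11/(11-k) passengers.
Sum over k = 2,...,10: E = 11/9 + 11/8 + 11/7 + ... + 11/2 + 11/1 = 31.11865.

31.1187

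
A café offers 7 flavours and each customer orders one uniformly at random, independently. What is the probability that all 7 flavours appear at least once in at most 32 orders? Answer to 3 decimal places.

By inclusion–exclusion over which flavours are missing,
P(all seen) = Σ_{j=0}^{7} (-1)^j C(7,j)((7-j)/7)^32
= 1.0000 - 0.0504 + 0.0004 - 0.0000 + 0.0000 - 0.0000 + 0.0000 - 0.0000
= 0.9500.

0.950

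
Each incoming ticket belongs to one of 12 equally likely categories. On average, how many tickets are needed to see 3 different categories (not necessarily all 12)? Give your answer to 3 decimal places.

3.291

Going from k to k+1 distinct takes a geometric number of tickets with mean 12/(12-k).
Sum over k = 0,...,2: E = 12/12 + 12/11 + 12/10 = 3.2909.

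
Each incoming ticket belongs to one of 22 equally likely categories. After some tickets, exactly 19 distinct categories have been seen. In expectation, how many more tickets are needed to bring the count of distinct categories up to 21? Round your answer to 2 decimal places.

From k distinct to k+1 distinct takes on average 22/(22-k) tickets.
Sum over k = 19,...,20: E = 22/3 + 22/2 = 18.333.

18.33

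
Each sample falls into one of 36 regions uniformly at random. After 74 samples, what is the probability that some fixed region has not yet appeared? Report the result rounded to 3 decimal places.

0.124

Each sample misses the fixed region with probability (36-1)/36 = 35/36, independently.
P(still missing after 74) = (35/36)^74 = 0.1244.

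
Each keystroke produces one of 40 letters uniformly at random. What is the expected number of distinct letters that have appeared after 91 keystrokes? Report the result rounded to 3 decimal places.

For each letter, P(seen in 91 keystrokes) = 1 - (39/40)^91 = 0.9001.
By linearity of expectation, E[distinct seen] = 40·(1 - (39/40)^91) = 36.0053.

36.005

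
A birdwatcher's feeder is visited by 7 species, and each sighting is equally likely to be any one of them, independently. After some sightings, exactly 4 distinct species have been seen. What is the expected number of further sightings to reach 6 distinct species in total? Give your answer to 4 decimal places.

The wait to go from k to k+1 distinct species is geometric with mean 7/(7-k).
Sum over k = 4,...,5: E = 7/3 + 7/2 = 5.83333.

5.8333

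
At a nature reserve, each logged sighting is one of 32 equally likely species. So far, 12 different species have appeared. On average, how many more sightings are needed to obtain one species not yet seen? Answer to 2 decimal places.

Each sighting yields a new species with probability (32-12)/32 = 20/32, so the wait is geometric with mean 32/20.
E = 32/20 = 1.600.

1.60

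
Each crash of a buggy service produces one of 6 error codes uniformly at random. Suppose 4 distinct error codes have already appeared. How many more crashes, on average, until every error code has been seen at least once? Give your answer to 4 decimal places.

With k distinct error codes already seen, the next new one takes an expected 6/(6-k) crashes.
Sum over k = 4,...,5: E = 6/2 + 6/1 = 9.00000.

9.0000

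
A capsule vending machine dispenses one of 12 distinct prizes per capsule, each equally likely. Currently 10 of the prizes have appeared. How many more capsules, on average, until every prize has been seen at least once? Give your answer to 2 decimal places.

With k distinct prizes already seen, the next new one takes an expected 12/(12-k) capsules.
Sum over k = 10,...,11: E = 12/2 + 12/1 = 18.000.

18.00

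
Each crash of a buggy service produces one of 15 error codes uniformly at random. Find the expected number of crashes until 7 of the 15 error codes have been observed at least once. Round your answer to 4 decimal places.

With k distinct error codes already seen, the next new one arrives after an expected 15/(15-k) crashes.
Sum over k = 0,...,6: E = 15/15 + 15/14 + 15/13 + ... + 15/10 + 15/9 = 9.00558.

9.0056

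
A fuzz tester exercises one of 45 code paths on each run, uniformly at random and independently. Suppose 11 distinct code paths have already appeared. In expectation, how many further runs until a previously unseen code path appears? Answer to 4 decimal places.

The number of runs until the next new code path is geometric with success probability 34/45, so its mean is 45/34.
E = 45/34 = 1.32353.

1.3235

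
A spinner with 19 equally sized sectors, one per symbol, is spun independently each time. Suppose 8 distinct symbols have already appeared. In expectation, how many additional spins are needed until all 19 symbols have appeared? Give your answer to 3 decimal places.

57.378

With k distinct symbols already seen, the next new one takes an expected 19/(19-k) spins.
Sum over k = 8,...,18: E = 19/11 + 19/10 + 19/9 + ... + 19/2 + 19/1 = 57.3777.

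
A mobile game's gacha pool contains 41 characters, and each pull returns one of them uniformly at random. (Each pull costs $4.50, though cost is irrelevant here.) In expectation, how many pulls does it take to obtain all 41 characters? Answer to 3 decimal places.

Split into phases: going from k distinct to k+1 distinct takes on average 41/(41-k) pulls.
E[T] = 41/41 + 41/40 + 41/39 + ... + 41/2 + 41/1 = 41·H_{41}.
H_{41} = 4.3029, so E[T] = 176.4203.

176.420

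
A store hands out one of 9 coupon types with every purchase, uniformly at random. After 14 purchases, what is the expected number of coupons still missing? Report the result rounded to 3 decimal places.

For each coupon, P(unseen after 14) = (8/9)^14 = 0.1922.
By linearity of expectation, E[unseen] = 9·(8/9)^14 = 1.7302.

1.730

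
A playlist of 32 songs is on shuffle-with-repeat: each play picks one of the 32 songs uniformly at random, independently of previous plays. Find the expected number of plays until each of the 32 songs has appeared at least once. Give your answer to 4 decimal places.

129.8718

Split into phases: going from k distinct to k+1 distinct takes on average 32/(32-k) plays.
E[T] = 32/32 + 32/31 + 32/30 + ... + 32/2 + 32/1 = 32·H_{32}.
H_{32} = 4.05850, so E[T] = 129.87185.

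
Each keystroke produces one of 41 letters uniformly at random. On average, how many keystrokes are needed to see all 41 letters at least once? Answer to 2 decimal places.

After k distinct letters have appeared, the next keystroke gives a new one with probability (41-k)/41, so the expected wait for the (k+1)-th is 41/(41-k).
E[T] = 41/41 + 41/40 + 41/39 + ... + 41/2 + 41/1 = 41·H_{41}.
H_{41} = 4.303, so E[T] = 176.420.

176.42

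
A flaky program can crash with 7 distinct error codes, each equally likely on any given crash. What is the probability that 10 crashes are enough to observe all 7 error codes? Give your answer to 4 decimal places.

By inclusion–exclusion over which error codes are missing,
P(all seen) = Σ_{j=0}^{7} (-1)^j C(7,j)((7-j)/7)^10
= 1.00000 - 1.49841 + 0.72600 - 0.12992 + 0.00732 - 0.00008 + 0.00000 - 0.00000
= 0.10491.

0.1049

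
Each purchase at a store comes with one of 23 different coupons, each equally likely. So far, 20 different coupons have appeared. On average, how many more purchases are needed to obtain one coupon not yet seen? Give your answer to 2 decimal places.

7.67

Each purchase yields a new coupon with probability (23-20)/23 = 3/23, so the wait is geometric with mean 23/3.
E = 23/3 = 7.667.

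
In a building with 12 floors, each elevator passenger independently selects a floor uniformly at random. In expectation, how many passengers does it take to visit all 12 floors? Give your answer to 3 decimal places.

37.239

The wait to go from k to k+1 distinct floors is geometric with mean 12/(12-k).
E[T] = 12/12 + 12/11 + 12/10 + ... + 12/2 + 12/1 = 12·H_{12}.
H_{12} = 3.1032, so E[T] = 37.2385.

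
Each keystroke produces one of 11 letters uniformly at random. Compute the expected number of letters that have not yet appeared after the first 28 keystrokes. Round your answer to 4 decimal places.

0.7628

For each letter, P(unseen after 28) = (10/11)^28 = 0.06934.
By linearity of expectation, E[unseen] = 11·(10/11)^28 = 0.76278.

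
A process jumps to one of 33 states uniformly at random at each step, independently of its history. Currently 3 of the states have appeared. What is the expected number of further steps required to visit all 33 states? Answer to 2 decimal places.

With k distinct states already seen, the next new one takes an expected 33/(33-k) steps.
Sum over k = 3,...,32: E = 33/30 + 33/29 + 33/28 + ... + 33/2 + 33/1 = 131.835.

131.83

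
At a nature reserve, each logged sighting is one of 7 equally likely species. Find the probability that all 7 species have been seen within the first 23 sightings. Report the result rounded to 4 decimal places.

By inclusion–exclusion over which species are missing,
P(all seen) = Σ_{j=0}^{7} (-1)^j C(7,j)((7-j)/7)^23
= 1.00000 - 0.20199 + 0.00915 - 0.00009 + 0.00000 - 0.00000 + 0.00000 - 0.00000
= 0.80707.

0.8071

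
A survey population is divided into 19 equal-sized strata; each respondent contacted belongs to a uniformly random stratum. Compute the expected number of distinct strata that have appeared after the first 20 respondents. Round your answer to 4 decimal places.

For each stratum, P(seen in 20 respondents) = 1 - (18/19)^20 = 0.66086.
By linearity of expectation, E[distinct seen] = 19·(1 - (18/19)^20) = 12.55635.

12.5564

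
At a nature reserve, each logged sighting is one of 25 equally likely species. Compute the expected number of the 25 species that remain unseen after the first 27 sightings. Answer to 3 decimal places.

8.304

For each species, P(unseen after 27) = (24/25)^27 = 0.3321.
By linearity of expectation, E[unseen] = 25·(24/25)^27 = 8.3035.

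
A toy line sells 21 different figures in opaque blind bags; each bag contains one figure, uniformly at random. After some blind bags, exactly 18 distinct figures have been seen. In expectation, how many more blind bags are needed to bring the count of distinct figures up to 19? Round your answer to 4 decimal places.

7.0000

From k distinct to k+1 distinct takes on average 21/(21-k) blind bags.
Only the k = 18 term is needed: E = 21/3 = 7.00000.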